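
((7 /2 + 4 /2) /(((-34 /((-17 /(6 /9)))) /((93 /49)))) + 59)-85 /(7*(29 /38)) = 578833 /11368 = 50.92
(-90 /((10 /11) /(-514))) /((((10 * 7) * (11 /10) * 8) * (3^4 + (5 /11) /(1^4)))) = 25443 /25088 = 1.01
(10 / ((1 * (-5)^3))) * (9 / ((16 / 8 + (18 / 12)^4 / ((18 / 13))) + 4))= -192 / 2575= -0.07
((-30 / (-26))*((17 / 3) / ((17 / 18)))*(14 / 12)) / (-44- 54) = -15 / 182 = -0.08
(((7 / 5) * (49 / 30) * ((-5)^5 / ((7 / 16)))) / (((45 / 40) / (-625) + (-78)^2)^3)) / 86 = -62500000000000 / 74108986495243926033591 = -0.00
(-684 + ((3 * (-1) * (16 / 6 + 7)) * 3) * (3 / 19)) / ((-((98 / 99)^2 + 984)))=129931857 / 183421972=0.71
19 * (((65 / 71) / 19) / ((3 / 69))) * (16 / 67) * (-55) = -1315600 / 4757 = -276.56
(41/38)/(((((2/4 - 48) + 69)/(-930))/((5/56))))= -95325/22876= -4.17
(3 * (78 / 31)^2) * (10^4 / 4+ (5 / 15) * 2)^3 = 296998658528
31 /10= 3.10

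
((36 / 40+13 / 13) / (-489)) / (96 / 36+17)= -19 / 96170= -0.00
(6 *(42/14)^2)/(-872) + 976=425509/436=975.94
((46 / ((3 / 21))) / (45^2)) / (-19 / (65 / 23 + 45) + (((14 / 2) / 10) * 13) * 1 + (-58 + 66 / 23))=-46552 / 13592043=-0.00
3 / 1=3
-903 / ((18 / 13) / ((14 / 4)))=-27391 / 12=-2282.58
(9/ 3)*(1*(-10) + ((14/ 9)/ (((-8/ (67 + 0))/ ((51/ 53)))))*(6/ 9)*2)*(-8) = 101944/ 159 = 641.16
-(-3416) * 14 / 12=11956 / 3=3985.33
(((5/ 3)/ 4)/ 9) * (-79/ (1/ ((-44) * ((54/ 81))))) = 8690/ 81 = 107.28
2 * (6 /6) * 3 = 6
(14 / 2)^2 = 49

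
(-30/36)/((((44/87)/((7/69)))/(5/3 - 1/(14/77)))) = 1015/1584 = 0.64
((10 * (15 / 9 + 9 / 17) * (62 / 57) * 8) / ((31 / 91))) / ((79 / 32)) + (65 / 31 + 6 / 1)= 1675317143 / 7119243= 235.32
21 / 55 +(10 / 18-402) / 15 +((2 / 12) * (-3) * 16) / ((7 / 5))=-333632 / 10395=-32.10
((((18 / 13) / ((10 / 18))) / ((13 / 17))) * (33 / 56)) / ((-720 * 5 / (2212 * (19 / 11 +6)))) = -616437 / 67600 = -9.12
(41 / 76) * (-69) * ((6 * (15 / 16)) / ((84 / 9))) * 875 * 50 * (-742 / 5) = 145652204.98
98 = 98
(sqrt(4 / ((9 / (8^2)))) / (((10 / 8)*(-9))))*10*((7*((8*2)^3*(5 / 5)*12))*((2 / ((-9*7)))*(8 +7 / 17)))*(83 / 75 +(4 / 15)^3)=2278585008128 / 4647375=490295.06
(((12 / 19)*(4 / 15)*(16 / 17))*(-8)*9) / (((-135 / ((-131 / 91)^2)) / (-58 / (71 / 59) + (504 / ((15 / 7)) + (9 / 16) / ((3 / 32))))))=344006385664 / 10173652125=33.81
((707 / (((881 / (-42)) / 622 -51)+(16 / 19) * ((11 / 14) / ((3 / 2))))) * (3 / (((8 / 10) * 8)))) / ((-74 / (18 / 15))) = 789578307 / 7433137496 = 0.11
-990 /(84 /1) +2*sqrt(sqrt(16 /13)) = -9.68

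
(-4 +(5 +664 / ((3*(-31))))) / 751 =-571 / 69843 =-0.01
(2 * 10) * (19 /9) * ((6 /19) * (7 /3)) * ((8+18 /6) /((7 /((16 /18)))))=3520 /81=43.46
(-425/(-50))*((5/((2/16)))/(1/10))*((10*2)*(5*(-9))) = -3060000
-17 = -17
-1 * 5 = -5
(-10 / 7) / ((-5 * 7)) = 2 / 49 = 0.04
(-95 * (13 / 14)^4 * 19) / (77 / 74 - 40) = 1907446385 / 55376664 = 34.44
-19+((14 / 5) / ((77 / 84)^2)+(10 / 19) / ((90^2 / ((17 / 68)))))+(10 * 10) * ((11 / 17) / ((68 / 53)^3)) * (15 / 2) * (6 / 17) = 65.43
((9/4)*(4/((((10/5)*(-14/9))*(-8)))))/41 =81/9184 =0.01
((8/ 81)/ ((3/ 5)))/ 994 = 20/ 120771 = 0.00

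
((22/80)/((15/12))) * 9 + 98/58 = 5321/1450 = 3.67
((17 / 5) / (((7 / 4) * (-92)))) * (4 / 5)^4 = -0.01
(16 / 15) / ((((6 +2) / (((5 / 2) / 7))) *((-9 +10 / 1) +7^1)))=0.01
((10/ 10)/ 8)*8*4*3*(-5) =-60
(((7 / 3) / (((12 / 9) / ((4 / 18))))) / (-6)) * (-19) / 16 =133 / 1728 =0.08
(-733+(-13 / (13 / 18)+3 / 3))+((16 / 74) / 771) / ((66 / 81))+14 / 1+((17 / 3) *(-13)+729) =-25312850 / 313797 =-80.67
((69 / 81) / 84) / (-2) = -0.01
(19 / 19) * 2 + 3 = 5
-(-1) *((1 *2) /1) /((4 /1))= 1 /2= 0.50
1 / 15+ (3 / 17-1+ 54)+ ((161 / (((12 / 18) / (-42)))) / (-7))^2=535411832 / 255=2099654.24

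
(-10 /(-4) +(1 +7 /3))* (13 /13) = 35 /6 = 5.83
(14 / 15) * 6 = 28 / 5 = 5.60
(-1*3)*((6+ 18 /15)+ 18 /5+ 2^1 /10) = -33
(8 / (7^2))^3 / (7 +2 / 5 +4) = 2560 / 6705993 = 0.00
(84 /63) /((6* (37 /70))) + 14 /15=2254 /1665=1.35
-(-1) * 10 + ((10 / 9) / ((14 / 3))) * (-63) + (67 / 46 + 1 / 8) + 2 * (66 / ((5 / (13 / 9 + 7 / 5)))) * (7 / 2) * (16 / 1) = 57984953 / 13800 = 4201.81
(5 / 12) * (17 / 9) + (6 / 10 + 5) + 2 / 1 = 4529 / 540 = 8.39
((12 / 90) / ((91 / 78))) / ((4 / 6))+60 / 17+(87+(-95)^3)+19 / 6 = -3060493643 / 3570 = -857281.13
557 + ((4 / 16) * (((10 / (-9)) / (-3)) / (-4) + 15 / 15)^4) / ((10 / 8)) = 23686775761 / 42515280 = 557.14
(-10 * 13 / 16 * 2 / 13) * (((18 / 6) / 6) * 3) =-1.88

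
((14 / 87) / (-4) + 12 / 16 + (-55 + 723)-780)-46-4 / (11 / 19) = -628555 / 3828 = -164.20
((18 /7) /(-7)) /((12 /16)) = -24 /49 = -0.49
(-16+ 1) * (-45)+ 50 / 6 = 2050 / 3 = 683.33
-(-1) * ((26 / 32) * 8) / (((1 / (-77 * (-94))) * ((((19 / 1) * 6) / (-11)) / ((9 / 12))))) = -517517 / 152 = -3404.72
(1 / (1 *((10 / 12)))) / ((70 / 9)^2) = 243 / 12250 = 0.02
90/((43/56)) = 5040/43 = 117.21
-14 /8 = -7 /4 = -1.75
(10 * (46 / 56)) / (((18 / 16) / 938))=61640 / 9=6848.89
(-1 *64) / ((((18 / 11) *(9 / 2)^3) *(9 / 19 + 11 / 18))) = -107008 / 270459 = -0.40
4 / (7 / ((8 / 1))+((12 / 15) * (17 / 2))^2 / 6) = 2400 / 5149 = 0.47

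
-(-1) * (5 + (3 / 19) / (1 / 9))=6.42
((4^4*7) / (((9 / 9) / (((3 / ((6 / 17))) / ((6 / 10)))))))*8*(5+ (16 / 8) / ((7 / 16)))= 5831680 / 3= 1943893.33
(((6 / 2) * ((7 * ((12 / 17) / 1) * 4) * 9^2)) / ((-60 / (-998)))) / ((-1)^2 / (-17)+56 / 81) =126296.61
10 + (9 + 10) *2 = 48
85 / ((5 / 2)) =34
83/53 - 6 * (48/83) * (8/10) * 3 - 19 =-566628/21995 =-25.76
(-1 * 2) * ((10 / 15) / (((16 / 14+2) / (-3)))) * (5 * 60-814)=-7196 / 11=-654.18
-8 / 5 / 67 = -8 / 335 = -0.02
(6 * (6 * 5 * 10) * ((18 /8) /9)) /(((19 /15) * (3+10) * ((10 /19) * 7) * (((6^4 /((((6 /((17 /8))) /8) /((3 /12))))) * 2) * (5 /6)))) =15 /3094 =0.00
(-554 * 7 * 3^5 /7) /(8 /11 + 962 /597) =-442031337 /7679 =-57563.66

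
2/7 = 0.29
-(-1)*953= 953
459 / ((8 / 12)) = 688.50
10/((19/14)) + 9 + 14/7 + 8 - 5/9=4414/171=25.81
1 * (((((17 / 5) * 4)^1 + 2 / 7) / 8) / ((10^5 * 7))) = 243 / 98000000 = 0.00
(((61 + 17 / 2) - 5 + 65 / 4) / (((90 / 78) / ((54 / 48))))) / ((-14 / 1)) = -12597 / 2240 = -5.62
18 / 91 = 0.20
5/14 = 0.36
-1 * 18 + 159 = 141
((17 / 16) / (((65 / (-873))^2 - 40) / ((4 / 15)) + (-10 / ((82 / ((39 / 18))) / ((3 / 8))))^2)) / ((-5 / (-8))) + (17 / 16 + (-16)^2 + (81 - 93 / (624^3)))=2244411577241602569961561 / 6639265935006921216000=338.05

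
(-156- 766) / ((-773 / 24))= 28.63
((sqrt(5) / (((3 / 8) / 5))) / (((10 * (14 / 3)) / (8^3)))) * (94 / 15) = 96256 * sqrt(5) / 105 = 2049.86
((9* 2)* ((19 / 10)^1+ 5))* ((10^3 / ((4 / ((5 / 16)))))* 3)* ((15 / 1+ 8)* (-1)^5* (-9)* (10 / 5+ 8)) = 241025625 / 4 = 60256406.25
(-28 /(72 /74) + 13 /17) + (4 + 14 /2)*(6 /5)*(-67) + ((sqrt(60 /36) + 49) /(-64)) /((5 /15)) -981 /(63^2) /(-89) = -195303298879 /213514560 -sqrt(15) /64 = -914.77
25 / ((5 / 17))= 85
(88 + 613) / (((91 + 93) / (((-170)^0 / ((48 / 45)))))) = 10515 / 2944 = 3.57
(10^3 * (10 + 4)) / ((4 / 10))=35000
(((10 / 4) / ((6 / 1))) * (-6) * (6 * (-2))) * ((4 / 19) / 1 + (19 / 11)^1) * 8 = 97200 / 209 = 465.07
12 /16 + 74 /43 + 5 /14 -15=-14655 /1204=-12.17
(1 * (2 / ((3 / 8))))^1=16 / 3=5.33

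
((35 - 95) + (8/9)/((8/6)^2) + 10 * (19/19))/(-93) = 33/62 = 0.53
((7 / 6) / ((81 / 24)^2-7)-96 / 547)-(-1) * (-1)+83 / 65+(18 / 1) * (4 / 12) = 6.37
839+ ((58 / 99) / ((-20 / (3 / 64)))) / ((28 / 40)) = 12403747 / 14784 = 839.00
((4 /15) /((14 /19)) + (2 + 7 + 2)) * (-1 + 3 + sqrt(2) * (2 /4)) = 1193 * sqrt(2) /210 + 2386 /105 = 30.76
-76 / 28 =-19 / 7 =-2.71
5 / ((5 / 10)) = 10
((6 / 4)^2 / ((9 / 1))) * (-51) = -51 / 4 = -12.75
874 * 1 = 874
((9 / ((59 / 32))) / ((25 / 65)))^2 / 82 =7008768 / 3568025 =1.96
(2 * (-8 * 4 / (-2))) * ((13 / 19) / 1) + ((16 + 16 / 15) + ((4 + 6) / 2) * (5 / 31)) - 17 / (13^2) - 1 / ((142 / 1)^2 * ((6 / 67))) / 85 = 13535047315163 / 341214603080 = 39.67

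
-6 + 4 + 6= 4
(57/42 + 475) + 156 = 8853/14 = 632.36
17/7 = 2.43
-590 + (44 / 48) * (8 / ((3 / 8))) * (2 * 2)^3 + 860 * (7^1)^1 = 60134 / 9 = 6681.56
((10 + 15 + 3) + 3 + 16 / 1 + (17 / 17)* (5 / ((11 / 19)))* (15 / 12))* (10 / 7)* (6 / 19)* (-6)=-228870 / 1463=-156.44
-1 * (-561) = 561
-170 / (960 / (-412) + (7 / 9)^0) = 17510 / 137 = 127.81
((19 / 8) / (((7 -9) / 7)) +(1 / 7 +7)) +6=541 / 112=4.83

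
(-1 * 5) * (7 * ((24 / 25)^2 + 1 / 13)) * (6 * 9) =-3066714 / 1625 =-1887.21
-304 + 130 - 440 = -614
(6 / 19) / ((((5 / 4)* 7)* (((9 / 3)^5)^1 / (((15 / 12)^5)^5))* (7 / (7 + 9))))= 59604644775390625 / 663322170897727488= 0.09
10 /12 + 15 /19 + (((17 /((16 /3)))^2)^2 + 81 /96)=394830409 /3735552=105.70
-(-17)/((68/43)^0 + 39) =17/40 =0.42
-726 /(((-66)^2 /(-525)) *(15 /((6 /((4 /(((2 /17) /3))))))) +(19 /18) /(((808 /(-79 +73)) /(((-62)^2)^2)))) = 3849615 /625360343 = 0.01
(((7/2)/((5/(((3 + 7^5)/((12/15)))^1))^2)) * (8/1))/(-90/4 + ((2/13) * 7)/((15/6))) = -64286062750/2869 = -22407132.36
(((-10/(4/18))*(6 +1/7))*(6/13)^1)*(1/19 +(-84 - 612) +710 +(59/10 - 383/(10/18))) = 147673395/1729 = 85409.71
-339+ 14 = -325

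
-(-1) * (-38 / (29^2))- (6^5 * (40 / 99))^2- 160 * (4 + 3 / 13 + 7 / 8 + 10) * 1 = -13061502619194 / 1322893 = -9873438.46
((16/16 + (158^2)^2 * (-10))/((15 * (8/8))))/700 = -2077337653/3500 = -593525.04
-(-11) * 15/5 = 33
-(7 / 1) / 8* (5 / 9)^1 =-35 / 72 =-0.49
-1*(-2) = 2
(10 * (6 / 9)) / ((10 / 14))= 9.33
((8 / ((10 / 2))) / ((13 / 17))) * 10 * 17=4624 / 13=355.69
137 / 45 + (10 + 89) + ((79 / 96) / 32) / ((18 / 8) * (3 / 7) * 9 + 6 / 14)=19984937 / 195840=102.05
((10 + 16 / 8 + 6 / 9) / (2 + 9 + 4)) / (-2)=-19 / 45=-0.42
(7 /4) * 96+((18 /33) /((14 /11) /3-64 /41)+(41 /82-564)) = -609017 /1538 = -395.98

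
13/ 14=0.93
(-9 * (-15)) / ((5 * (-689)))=-27 / 689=-0.04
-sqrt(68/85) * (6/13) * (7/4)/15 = -7 * sqrt(5)/325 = -0.05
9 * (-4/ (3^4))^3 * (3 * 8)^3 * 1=-32768/ 2187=-14.98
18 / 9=2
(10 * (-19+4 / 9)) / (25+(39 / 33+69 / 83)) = -1524710 / 221967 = -6.87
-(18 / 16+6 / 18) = -35 / 24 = -1.46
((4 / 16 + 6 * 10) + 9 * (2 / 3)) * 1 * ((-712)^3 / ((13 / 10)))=-18394268061.54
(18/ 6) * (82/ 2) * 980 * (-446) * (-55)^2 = -162626541000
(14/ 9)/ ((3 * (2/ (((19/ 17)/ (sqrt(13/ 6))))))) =133 * sqrt(78)/ 5967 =0.20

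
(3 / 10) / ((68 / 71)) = 213 / 680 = 0.31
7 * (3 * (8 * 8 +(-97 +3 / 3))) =-672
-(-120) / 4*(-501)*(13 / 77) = -195390 / 77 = -2537.53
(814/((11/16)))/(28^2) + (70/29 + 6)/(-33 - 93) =18460/12789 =1.44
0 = 0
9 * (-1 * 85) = -765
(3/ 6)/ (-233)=-1/ 466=-0.00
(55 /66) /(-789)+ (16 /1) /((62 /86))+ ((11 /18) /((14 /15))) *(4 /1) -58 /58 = 24461071 /1027278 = 23.81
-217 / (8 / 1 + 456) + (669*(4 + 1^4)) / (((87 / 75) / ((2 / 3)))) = 891783 / 464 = 1921.95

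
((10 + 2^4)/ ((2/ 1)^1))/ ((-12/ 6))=-13/ 2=-6.50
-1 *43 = -43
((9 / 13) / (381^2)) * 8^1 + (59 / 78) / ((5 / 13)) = 12371183 / 6290310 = 1.97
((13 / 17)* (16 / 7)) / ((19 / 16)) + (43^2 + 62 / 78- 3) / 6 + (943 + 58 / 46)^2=249635698718309 / 279880146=891937.86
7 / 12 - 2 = -17 / 12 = -1.42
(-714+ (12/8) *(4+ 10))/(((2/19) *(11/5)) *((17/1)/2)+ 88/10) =-1995/31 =-64.35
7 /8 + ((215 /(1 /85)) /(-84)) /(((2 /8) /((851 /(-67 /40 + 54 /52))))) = 64696472657 /55608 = 1163438.22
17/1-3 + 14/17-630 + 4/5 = -52222/85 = -614.38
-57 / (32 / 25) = -44.53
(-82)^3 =-551368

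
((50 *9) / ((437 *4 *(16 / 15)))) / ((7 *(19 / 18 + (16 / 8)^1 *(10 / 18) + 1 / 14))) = 10125 / 657248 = 0.02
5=5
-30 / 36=-5 / 6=-0.83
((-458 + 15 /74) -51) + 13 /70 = -658652 /1295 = -508.61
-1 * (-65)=65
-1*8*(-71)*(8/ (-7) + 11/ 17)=-33512/ 119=-281.61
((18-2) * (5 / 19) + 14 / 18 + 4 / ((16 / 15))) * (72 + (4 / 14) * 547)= 4775623 / 2394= 1994.83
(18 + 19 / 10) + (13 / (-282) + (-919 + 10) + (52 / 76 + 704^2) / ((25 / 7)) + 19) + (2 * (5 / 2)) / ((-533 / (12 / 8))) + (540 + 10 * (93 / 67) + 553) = 664949821099243 / 4783488450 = 139009.39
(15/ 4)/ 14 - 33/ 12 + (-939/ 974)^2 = -20622397/ 13281464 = -1.55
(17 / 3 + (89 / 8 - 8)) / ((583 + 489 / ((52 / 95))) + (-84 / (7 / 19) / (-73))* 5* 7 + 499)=200239 / 47480682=0.00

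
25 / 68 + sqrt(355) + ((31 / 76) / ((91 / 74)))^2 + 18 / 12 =20.82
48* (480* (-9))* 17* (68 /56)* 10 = -299635200 /7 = -42805028.57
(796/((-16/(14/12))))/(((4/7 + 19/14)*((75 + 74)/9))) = -1.82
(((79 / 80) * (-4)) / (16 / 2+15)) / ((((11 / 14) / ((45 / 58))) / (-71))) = 353367 / 29348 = 12.04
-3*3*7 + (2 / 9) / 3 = -1699 / 27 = -62.93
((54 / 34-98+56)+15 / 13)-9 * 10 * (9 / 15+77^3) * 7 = -63563181804 / 221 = -287616207.26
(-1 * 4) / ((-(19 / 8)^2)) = 256 / 361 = 0.71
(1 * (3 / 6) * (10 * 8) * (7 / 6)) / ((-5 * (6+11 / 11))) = -4 / 3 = -1.33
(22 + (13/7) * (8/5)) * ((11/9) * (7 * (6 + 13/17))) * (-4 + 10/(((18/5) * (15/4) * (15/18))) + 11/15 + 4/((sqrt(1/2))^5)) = -23660054/6885 + 3537952 * sqrt(2)/153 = 29265.63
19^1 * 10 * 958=182020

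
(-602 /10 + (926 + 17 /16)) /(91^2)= 9907 /94640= 0.10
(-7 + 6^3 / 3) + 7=72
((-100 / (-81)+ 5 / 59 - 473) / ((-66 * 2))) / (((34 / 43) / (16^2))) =3101726912 / 2681019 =1156.92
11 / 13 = 0.85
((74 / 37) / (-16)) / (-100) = 1 / 800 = 0.00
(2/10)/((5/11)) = 11/25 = 0.44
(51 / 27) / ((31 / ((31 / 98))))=17 / 882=0.02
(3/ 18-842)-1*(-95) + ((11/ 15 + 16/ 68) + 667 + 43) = -6097/ 170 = -35.86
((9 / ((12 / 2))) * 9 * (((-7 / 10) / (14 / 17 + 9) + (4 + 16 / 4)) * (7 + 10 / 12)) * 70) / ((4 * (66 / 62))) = 13783.85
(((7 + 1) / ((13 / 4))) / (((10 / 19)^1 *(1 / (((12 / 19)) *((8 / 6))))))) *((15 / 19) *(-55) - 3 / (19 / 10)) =-2304 / 13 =-177.23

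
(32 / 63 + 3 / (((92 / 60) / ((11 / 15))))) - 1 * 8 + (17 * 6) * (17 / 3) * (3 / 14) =170692 / 1449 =117.80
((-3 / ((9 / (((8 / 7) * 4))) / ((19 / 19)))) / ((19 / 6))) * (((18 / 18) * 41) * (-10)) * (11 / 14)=144320 / 931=155.02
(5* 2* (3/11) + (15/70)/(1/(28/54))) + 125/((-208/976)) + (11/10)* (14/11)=-3747101/6435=-582.30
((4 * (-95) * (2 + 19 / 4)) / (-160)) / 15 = 171 / 160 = 1.07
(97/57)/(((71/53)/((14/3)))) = 71974/12141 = 5.93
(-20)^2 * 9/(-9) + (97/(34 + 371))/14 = -2267903/5670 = -399.98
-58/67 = -0.87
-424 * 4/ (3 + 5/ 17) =-3604/ 7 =-514.86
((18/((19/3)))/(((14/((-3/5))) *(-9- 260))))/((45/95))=9/9415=0.00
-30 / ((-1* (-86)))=-15 / 43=-0.35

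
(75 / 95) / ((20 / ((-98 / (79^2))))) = -147 / 237158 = -0.00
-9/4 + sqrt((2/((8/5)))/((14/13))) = -9/4 + sqrt(910)/28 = -1.17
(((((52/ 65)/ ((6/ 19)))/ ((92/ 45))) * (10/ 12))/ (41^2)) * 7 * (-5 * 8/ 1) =-6650/ 38663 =-0.17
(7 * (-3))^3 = -9261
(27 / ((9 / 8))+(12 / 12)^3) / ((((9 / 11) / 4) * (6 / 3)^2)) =275 / 9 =30.56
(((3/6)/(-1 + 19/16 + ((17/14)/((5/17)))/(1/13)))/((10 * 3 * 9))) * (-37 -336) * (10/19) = -104440/15472593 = -0.01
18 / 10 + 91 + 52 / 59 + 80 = 51236 / 295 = 173.68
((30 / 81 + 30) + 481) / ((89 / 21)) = 96649 / 801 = 120.66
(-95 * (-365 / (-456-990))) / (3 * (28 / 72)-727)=6935 / 209911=0.03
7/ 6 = 1.17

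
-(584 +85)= -669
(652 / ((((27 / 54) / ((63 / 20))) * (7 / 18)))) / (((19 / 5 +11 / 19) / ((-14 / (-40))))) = 1755999 / 2080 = 844.23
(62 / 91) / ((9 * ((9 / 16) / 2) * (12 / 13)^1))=496 / 1701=0.29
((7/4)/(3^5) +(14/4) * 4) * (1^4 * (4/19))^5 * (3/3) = 0.01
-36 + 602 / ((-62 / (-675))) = 202059 / 31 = 6518.03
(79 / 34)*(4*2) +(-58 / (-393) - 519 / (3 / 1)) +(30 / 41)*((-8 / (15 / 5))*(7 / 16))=-42490034 / 273921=-155.12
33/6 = 11/2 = 5.50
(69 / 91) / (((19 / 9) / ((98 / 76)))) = 4347 / 9386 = 0.46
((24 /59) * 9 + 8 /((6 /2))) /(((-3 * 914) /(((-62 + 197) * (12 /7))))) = -14400 /26963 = -0.53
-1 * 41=-41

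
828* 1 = 828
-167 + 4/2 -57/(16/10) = -1605/8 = -200.62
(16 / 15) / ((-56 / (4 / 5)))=-8 / 525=-0.02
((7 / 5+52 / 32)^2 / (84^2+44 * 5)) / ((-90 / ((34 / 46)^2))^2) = 71931233 / 1552244446080000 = 0.00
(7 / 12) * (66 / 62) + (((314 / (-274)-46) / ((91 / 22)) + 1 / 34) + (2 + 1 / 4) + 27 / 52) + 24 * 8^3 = 322724323833 / 26280436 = 12280.02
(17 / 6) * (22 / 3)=187 / 9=20.78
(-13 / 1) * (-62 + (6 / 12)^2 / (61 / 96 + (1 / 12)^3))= 880178 / 1099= 800.89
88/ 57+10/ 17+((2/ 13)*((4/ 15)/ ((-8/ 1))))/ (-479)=2.13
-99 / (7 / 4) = -396 / 7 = -56.57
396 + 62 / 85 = 396.73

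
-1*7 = -7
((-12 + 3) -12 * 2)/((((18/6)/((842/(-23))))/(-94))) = -870628/23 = -37853.39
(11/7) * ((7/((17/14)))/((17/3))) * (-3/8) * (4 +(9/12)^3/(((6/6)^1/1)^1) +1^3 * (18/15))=-1246707/369920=-3.37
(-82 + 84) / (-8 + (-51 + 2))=-2 / 57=-0.04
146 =146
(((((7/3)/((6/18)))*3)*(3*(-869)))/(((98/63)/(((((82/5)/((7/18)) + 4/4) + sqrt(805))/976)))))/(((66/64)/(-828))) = 1766124*sqrt(805)/61 + 2668613364/2135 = 2071401.44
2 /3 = 0.67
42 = 42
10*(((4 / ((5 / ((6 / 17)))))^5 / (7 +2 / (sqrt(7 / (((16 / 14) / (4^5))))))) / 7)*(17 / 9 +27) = 144275668992 / 13636129145875-368050176*sqrt(2) / 13636129145875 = 0.01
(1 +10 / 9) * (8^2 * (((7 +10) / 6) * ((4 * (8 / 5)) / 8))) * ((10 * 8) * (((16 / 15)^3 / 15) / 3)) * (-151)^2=61779774275584 / 4100625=15065940.99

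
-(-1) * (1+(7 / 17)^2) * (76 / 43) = 25688 / 12427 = 2.07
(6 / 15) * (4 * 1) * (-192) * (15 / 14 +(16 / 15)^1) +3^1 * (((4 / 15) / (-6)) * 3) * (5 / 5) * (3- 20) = -113754 / 175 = -650.02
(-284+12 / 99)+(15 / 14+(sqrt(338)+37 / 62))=-2020910 / 7161+13 * sqrt(2)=-263.83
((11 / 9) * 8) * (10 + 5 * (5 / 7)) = 132.70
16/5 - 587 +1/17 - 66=-55228/85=-649.74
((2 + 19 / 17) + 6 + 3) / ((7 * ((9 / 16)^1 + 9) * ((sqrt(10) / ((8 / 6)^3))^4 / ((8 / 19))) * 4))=27648851968 / 4596074486325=0.01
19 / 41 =0.46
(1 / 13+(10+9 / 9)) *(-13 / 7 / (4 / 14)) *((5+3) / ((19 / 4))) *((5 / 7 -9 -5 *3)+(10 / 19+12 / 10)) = 33032448 / 12635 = 2614.36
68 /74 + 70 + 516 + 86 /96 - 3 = 1038631 /1776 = 584.81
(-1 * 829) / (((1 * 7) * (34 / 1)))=-829 / 238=-3.48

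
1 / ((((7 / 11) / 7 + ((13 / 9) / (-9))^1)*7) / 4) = -8.21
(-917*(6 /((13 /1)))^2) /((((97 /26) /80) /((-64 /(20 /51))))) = 683591.87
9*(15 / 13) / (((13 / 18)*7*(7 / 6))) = 14580 / 8281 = 1.76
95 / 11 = 8.64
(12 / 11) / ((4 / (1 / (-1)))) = -3 / 11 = -0.27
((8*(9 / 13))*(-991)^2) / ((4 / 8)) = 10878435.69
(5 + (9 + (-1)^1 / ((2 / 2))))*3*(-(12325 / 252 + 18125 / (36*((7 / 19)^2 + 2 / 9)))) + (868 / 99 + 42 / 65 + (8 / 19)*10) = -112969397033851 / 1990718730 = -56748.05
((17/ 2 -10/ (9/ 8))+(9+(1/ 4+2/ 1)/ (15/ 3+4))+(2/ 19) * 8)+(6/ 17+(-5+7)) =140189/ 11628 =12.06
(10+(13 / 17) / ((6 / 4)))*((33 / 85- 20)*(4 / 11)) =-3574048 / 47685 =-74.95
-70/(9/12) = -280/3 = -93.33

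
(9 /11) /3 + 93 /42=383 /154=2.49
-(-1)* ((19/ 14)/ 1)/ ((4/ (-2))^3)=-19/ 112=-0.17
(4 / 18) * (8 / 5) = 16 / 45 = 0.36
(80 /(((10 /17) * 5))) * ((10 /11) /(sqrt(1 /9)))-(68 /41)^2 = 1320832 /18491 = 71.43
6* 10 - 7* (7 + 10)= -59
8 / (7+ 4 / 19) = 152 / 137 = 1.11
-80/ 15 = -16/ 3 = -5.33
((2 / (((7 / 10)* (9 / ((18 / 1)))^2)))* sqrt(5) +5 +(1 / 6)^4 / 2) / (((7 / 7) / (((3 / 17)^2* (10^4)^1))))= 8100625 / 5202 +7200000* sqrt(5) / 2023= 9515.54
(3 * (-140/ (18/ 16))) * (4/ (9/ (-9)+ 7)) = -2240/ 9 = -248.89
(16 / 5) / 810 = 8 / 2025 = 0.00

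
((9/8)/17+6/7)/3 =293/952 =0.31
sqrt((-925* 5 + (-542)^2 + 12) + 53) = 2* sqrt(72301) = 537.78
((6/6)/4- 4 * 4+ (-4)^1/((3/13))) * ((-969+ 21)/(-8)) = -31363/8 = -3920.38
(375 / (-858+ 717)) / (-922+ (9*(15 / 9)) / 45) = 75 / 25991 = 0.00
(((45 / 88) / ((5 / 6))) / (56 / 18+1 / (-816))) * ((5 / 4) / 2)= 20655 / 167486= 0.12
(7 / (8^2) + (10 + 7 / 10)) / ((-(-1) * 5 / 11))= 38049 / 1600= 23.78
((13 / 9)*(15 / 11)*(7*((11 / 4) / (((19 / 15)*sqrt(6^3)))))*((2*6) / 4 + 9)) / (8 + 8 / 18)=6825*sqrt(6) / 5776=2.89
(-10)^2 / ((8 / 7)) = 175 / 2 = 87.50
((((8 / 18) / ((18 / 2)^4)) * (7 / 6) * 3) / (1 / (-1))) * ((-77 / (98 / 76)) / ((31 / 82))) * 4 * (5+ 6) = 3016288 / 1830519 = 1.65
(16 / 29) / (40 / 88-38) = -176 / 11977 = -0.01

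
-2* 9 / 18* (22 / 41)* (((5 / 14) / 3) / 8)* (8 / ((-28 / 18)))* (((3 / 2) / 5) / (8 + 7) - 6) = -9867 / 40180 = -0.25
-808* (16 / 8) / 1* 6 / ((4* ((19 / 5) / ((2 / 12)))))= -2020 / 19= -106.32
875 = 875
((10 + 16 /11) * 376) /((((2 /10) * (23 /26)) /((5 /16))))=1924650 /253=7607.31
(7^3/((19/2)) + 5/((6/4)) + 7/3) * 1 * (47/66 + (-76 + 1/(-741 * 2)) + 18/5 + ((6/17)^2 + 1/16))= -2986.76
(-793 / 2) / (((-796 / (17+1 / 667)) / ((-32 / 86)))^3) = -37005163663104000 / 185926844109762479359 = -0.00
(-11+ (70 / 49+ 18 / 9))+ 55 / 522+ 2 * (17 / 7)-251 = -926687 / 3654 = -253.61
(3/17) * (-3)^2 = 1.59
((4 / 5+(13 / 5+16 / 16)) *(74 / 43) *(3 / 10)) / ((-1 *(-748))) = 111 / 36550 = 0.00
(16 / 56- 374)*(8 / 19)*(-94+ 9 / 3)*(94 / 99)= 8524672 / 627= 13595.97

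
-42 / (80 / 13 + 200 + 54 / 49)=-13377 / 66011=-0.20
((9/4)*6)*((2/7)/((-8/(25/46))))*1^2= -0.26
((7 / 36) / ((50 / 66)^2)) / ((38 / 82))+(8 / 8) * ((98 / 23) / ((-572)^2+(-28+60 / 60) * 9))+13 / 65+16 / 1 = 6047504585961 / 357183042500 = 16.93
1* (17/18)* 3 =2.83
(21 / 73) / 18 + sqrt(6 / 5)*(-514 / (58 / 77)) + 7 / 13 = 3157 / 5694 - 19789*sqrt(30) / 145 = -746.95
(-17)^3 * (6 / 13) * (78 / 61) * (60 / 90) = -117912 / 61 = -1932.98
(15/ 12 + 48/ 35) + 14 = 2327/ 140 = 16.62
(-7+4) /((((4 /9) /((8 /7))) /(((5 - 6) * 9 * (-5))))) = -2430 /7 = -347.14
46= 46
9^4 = 6561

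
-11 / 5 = -2.20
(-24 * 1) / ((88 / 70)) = -210 / 11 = -19.09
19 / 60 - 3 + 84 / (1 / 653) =3290959 / 60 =54849.32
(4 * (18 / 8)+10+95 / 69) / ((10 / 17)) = 11951 / 345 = 34.64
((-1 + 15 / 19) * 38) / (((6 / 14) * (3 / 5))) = -280 / 9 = -31.11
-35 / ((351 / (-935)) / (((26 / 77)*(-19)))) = -16150 / 27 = -598.15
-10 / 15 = -2 / 3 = -0.67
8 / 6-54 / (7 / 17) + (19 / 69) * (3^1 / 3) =-20855 / 161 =-129.53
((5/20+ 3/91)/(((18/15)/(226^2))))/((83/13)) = 6576035/3486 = 1886.41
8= 8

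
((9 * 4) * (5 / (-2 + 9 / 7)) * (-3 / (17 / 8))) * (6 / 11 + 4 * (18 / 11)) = 471744 / 187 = 2522.70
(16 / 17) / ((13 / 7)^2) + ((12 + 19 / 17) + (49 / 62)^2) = 9104741 / 649636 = 14.02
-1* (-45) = 45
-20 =-20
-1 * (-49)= 49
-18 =-18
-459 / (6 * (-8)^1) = 153 / 16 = 9.56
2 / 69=0.03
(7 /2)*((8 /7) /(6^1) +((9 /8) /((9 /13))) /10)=593 /480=1.24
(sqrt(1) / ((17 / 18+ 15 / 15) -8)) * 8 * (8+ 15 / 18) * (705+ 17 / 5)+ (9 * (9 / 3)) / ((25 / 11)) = -22494747 / 2725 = -8254.95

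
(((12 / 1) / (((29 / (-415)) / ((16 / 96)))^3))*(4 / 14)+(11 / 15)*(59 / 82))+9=-23301975239 / 629967870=-36.99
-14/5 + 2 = -4/5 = -0.80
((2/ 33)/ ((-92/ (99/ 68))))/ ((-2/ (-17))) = -3/ 368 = -0.01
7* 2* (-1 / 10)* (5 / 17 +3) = -4.61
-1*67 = -67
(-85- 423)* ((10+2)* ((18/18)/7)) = -6096/7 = -870.86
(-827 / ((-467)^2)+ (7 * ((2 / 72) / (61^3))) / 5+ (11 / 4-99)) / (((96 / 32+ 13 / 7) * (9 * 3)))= -3001799375377117 / 4089860140109580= -0.73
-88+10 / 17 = -1486 / 17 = -87.41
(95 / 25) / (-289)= -19 / 1445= -0.01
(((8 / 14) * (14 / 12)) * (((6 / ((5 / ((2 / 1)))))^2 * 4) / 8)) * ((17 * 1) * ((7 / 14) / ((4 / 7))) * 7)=4998 / 25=199.92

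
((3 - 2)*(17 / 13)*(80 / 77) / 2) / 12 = 170 / 3003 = 0.06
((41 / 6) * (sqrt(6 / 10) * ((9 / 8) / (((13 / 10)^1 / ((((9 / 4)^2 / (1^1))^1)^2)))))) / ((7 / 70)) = 4035015 * sqrt(15) / 13312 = 1173.94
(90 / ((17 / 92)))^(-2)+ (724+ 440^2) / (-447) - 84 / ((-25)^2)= -434.86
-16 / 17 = -0.94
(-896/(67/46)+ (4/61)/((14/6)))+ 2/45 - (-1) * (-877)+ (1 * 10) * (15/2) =-1824370852/1287405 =-1417.09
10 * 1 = 10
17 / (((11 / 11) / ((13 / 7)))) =221 / 7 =31.57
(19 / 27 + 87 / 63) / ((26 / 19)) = 3743 / 2457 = 1.52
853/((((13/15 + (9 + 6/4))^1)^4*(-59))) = -690930000/797754986699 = -0.00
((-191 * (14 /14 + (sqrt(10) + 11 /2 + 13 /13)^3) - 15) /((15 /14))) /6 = -111881 /8 - 731339 * sqrt(10) /180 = -26833.44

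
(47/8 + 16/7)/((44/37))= 16909/2464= 6.86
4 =4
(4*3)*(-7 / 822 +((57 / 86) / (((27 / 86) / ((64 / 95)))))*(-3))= -51.30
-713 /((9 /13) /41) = -380029 /9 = -42225.44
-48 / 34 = -24 / 17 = -1.41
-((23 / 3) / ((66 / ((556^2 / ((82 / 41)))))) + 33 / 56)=-99545059 / 5544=-17955.46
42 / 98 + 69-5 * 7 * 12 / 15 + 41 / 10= 3187 / 70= 45.53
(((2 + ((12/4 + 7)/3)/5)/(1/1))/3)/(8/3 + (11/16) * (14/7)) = 64/291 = 0.22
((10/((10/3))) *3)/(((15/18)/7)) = 378/5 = 75.60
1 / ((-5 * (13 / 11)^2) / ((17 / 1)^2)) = -34969 / 845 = -41.38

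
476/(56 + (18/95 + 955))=45220/96063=0.47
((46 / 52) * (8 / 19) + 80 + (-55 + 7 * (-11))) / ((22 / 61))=-388936 / 2717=-143.15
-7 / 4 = -1.75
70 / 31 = 2.26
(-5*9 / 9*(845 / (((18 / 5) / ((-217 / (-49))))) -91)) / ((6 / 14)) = -597545 / 54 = -11065.65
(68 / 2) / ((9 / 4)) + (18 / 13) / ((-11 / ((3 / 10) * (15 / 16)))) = 15.08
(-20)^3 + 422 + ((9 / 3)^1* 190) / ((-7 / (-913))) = 66766.29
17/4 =4.25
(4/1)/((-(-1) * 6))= 2/3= 0.67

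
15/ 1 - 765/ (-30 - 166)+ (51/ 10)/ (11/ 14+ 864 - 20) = 219165147/ 11590460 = 18.91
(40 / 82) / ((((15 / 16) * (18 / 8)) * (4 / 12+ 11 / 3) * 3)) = 0.02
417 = 417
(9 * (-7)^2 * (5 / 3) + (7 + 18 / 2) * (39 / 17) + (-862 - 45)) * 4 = -541.18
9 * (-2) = -18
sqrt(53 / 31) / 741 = 0.00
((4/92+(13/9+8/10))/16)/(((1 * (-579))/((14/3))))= -2072/1797795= -0.00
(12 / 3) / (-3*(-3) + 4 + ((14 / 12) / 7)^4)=5184 / 16849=0.31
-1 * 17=-17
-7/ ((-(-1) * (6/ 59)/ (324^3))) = -2341174752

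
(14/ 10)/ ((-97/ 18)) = -126/ 485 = -0.26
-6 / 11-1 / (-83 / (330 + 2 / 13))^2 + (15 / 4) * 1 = -646377635 / 51226604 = -12.62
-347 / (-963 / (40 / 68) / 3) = 3470 / 5457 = 0.64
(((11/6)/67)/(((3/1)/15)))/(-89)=-55/35778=-0.00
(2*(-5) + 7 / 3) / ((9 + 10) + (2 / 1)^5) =-23 / 153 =-0.15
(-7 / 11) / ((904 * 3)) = -0.00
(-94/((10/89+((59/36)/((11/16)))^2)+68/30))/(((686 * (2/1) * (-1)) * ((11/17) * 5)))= 63359901/24120248432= 0.00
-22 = -22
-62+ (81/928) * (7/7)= -57455/928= -61.91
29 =29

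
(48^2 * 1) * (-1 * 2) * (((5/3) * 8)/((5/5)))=-61440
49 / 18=2.72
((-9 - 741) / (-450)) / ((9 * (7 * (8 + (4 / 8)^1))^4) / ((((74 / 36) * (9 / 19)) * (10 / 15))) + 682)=2960 / 308622915651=0.00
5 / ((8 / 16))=10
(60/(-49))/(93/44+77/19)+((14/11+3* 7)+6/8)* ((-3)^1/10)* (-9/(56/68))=3346838679/44456720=75.28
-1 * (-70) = 70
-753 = -753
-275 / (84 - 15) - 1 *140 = -9935 / 69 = -143.99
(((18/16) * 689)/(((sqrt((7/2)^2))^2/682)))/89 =2114541/4361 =484.88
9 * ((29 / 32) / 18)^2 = 841 / 36864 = 0.02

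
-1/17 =-0.06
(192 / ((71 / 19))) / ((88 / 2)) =912 / 781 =1.17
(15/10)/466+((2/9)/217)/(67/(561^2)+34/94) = 3274315729/541347121532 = 0.01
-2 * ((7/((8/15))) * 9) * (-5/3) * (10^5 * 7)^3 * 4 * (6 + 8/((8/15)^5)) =103395978753662109375000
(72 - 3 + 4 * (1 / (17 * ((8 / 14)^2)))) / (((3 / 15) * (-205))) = -4741 / 2788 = -1.70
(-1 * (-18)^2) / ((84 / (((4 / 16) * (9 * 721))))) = -25029 / 4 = -6257.25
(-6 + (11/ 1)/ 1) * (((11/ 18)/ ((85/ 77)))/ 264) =0.01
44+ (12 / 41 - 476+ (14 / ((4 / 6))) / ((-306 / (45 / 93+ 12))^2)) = -19661621211 / 45547556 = -431.67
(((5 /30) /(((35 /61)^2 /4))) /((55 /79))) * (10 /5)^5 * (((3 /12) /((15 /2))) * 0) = 0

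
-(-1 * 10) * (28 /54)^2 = 1960 /729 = 2.69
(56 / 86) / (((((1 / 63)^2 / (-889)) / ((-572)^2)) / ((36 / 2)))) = -581842517832576 / 43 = -13531221344943.63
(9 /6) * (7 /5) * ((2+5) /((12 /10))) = 49 /4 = 12.25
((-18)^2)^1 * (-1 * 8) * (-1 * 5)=12960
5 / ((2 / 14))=35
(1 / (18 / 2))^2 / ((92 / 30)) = 5 / 1242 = 0.00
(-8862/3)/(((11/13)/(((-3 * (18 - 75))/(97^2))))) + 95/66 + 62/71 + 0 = -2695466759/44090574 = -61.13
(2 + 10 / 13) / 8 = 9 / 26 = 0.35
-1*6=-6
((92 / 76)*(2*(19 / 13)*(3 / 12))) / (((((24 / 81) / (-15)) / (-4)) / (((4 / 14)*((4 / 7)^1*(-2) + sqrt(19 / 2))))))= -37260 / 637 + 9315*sqrt(38) / 364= 99.26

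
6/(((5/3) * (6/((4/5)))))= 12/25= 0.48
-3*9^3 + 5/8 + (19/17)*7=-296283/136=-2178.55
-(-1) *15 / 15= 1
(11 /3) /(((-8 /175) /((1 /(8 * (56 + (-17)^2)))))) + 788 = 10439039 /13248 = 787.97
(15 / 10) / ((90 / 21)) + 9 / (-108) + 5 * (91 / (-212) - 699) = -11120077 / 3180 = -3496.88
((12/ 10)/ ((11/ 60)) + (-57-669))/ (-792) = 1319/ 1452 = 0.91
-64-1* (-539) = 475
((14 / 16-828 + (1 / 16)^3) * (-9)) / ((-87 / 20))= -1711.29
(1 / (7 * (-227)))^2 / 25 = 1 / 63123025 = 0.00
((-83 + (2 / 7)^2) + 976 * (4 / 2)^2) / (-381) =-62411 / 6223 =-10.03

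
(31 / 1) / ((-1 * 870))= -31 / 870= -0.04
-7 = -7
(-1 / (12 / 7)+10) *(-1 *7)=-791 / 12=-65.92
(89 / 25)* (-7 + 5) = -178 / 25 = -7.12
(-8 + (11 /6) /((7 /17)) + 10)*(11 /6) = 2981 /252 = 11.83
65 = 65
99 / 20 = 4.95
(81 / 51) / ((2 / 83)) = 2241 / 34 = 65.91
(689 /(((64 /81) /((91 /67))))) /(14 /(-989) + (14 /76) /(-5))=-68165949735 /2935136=-23224.12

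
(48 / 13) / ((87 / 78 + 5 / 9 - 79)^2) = 202176 / 327429025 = 0.00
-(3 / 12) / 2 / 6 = -1 / 48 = -0.02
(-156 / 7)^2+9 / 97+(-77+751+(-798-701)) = -1560192 / 4753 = -328.25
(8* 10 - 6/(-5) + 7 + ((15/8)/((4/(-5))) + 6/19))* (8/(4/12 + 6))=785889/7220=108.85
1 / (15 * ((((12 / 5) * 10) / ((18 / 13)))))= 1 / 260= 0.00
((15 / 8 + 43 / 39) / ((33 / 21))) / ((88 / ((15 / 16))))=32515 / 1610752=0.02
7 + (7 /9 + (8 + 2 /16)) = 1145 /72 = 15.90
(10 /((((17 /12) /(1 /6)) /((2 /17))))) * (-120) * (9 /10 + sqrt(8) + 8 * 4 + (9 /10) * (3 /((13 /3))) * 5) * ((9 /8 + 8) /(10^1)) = -2050716 /3757-8760 * sqrt(2) /289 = -588.71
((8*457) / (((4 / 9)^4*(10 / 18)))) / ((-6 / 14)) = -62965917 / 160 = -393536.98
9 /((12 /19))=57 /4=14.25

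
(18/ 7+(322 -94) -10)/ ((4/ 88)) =33968/ 7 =4852.57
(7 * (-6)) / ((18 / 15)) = -35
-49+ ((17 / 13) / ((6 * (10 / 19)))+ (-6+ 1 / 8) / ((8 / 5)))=-652177 / 12480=-52.26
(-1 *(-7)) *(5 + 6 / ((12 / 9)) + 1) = 147 / 2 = 73.50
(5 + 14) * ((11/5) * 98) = 20482/5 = 4096.40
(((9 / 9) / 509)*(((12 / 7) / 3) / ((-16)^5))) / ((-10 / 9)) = 9 / 9340190720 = 0.00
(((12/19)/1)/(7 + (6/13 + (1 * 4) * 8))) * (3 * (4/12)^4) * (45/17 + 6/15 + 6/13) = 15508/7456455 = 0.00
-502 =-502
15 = 15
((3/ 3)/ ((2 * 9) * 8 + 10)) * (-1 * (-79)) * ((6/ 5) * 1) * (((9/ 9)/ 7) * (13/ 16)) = 3081/ 43120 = 0.07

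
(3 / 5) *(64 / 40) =24 / 25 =0.96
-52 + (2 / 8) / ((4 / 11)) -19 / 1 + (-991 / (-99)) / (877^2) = -85661726519 / 1218300336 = -70.31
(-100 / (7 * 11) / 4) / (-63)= 0.01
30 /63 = 10 /21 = 0.48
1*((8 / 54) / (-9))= -4 / 243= -0.02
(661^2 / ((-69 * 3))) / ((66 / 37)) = -16166077 / 13662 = -1183.29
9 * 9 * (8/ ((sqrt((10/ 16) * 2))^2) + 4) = 4212/ 5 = 842.40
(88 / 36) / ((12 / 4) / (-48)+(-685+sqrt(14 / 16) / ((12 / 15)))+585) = -563552 / 23065659-1760 * sqrt(14) / 23065659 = -0.02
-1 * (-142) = 142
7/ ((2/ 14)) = 49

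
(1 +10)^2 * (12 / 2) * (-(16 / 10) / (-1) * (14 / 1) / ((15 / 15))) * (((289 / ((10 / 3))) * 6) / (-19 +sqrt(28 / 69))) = -277266683232 / 622025 - 422985024 * sqrt(483) / 622025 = -460693.28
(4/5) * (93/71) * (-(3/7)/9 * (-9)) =1116/2485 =0.45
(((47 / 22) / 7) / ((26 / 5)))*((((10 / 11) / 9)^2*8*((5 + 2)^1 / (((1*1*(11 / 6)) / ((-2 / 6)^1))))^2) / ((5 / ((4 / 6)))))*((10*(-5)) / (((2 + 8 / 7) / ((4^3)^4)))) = -1545517137920000 / 5596361199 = -276164.65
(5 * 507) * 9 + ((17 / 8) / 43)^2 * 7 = 2699837863 / 118336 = 22815.02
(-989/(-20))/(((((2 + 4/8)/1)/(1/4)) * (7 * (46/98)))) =301/200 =1.50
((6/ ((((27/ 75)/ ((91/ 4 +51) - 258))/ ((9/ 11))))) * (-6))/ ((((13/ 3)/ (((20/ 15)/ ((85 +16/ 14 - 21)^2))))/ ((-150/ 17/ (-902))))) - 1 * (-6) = 3460353801/ 575699696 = 6.01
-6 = -6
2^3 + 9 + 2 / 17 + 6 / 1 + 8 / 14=2819 / 119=23.69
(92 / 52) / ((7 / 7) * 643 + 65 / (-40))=184 / 66703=0.00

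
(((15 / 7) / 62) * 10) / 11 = 0.03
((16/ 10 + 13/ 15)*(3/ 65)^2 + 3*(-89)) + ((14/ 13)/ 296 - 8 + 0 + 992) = 2241728303/ 3126500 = 717.01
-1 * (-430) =430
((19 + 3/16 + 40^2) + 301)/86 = 30723/1376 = 22.33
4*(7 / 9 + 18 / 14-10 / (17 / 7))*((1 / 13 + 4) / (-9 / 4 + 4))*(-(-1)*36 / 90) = -746240 / 97461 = -7.66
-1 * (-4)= 4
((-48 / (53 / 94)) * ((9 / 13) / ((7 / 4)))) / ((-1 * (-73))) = -162432 / 352079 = -0.46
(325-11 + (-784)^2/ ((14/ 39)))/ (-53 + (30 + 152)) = 1712570/ 129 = 13275.74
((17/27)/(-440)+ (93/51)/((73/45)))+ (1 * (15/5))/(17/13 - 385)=20495979211/18384620760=1.11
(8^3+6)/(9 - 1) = 259/4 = 64.75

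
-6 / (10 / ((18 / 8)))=-27 / 20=-1.35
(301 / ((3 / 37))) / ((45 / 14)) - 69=146603 / 135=1085.95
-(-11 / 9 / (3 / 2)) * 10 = 220 / 27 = 8.15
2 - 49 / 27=5 / 27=0.19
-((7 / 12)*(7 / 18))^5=-282475249 / 470184984576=-0.00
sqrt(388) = 2*sqrt(97) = 19.70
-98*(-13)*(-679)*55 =-47577530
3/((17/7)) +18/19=705/323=2.18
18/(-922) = -0.02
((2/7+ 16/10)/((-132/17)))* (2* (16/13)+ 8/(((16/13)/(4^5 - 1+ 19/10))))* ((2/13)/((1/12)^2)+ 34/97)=-59707832939/1639300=-36422.76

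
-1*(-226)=226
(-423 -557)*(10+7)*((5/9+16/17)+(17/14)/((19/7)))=-5538470/171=-32388.71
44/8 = 11/2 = 5.50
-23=-23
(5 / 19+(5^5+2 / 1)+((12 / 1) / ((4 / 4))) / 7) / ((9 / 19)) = 138718 / 21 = 6605.62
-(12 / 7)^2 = -2.94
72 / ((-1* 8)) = -9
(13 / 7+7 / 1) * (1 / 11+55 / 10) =3813 / 77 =49.52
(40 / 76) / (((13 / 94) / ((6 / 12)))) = 470 / 247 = 1.90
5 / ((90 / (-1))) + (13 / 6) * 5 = 97 / 9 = 10.78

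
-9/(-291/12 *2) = 18/97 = 0.19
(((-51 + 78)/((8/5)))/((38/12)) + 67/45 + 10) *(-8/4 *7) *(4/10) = -402619/4275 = -94.18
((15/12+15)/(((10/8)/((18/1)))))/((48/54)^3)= 85293/256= 333.18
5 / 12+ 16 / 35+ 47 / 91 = 7591 / 5460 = 1.39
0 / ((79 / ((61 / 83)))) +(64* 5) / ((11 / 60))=19200 / 11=1745.45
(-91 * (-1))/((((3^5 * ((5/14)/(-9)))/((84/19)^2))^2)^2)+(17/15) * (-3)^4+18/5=1402765623346785241/859792878950625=1631.52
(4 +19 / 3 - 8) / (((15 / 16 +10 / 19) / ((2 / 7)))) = 608 / 1335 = 0.46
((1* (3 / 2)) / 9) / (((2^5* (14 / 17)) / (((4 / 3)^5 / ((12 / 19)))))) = 646 / 15309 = 0.04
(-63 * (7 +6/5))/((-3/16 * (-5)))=-13776/25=-551.04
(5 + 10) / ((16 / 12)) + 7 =73 / 4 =18.25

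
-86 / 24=-43 / 12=-3.58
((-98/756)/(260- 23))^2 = 49/163788804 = 0.00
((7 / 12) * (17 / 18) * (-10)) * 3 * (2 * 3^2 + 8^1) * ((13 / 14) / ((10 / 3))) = -2873 / 24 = -119.71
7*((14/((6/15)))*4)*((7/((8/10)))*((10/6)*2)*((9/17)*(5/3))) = 428750/17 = 25220.59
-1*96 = -96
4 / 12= 1 / 3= 0.33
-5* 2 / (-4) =5 / 2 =2.50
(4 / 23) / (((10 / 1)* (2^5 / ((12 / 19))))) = 3 / 8740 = 0.00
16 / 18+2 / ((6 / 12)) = 44 / 9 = 4.89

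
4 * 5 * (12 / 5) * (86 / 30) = 688 / 5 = 137.60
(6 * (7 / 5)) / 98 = 3 / 35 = 0.09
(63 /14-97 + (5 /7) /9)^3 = -789417.67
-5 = -5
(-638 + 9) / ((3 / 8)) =-5032 / 3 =-1677.33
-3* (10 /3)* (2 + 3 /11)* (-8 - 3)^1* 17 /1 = 4250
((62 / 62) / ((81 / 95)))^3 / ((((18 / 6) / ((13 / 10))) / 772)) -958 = -666899884 / 1594323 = -418.30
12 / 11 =1.09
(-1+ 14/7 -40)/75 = -13/25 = -0.52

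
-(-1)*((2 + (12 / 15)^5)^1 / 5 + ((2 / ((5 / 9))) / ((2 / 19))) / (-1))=-527101 / 15625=-33.73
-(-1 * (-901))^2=-811801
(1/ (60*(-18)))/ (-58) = 1/ 62640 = 0.00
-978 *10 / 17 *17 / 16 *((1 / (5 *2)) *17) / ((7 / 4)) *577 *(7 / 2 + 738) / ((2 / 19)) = -135153826377 / 56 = -2413461185.30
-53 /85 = -0.62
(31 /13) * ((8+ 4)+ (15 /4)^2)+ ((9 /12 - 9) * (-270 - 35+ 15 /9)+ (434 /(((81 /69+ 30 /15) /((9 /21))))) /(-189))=2453026145 /956592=2564.34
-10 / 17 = -0.59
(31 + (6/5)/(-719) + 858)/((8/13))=1444.62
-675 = -675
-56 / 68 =-14 / 17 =-0.82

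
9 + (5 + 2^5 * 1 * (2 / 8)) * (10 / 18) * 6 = 157 / 3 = 52.33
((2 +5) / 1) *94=658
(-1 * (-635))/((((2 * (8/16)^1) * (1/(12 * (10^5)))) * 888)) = 31750000/37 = 858108.11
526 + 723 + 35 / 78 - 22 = 95741 / 78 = 1227.45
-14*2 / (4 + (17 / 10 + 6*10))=-280 / 657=-0.43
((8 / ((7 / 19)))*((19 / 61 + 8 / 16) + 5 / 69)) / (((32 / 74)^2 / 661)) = 18276447073 / 269376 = 67847.35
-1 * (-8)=8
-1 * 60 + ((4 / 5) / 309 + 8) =-80336 / 1545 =-52.00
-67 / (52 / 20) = -25.77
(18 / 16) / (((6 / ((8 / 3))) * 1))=1 / 2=0.50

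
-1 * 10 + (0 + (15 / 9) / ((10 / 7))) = -53 / 6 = -8.83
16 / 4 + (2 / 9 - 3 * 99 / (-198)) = 103 / 18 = 5.72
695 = 695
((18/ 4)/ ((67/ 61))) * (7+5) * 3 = 9882/ 67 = 147.49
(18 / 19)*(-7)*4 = -504 / 19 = -26.53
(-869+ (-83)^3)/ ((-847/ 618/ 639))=32306142816/ 121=266992915.83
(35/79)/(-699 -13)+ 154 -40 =6412237/56248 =114.00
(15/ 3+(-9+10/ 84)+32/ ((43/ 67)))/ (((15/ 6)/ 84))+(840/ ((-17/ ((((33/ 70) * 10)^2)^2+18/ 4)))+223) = -28659148969/ 1253665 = -22860.29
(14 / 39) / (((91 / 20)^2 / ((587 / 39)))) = 469600 / 1799343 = 0.26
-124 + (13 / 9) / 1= -1103 / 9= -122.56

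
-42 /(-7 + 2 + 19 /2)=-28 /3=-9.33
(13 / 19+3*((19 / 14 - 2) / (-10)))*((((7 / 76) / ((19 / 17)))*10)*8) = 39661 / 6859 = 5.78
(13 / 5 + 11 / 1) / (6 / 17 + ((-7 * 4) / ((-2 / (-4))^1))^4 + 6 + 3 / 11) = 12716 / 9195259955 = 0.00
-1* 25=-25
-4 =-4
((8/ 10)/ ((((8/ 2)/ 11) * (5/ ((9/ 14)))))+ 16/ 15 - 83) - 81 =-170783/ 1050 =-162.65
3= 3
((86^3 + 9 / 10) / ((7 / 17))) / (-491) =-108129673 / 34370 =-3146.05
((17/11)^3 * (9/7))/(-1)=-44217/9317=-4.75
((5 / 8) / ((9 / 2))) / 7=5 / 252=0.02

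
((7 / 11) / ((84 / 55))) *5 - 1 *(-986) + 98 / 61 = 724453 / 732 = 989.69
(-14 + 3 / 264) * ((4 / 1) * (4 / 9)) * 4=-9848 / 99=-99.47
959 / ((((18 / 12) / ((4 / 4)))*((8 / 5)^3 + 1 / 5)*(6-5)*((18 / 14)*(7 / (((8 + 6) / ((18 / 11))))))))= 18460750 / 130491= 141.47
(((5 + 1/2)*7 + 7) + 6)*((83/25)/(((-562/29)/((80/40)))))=-247921/14050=-17.65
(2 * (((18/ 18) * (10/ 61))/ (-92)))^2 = 0.00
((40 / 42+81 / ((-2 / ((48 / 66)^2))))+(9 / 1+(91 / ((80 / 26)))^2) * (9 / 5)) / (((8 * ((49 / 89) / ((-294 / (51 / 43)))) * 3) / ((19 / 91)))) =-6150.12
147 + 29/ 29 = 148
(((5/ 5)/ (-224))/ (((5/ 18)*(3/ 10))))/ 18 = -1/ 336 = -0.00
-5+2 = -3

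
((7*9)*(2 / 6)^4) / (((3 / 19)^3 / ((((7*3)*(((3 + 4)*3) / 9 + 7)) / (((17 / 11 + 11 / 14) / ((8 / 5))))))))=26580.00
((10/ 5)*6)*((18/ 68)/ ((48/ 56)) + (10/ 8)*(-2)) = -447/ 17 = -26.29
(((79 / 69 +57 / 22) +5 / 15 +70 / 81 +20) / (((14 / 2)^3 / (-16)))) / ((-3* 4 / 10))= 20438380 / 21087297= 0.97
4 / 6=2 / 3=0.67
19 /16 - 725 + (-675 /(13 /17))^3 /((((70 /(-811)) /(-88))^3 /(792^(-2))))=-14010004715445543751 /12057136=-1161967876570.82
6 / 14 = 3 / 7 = 0.43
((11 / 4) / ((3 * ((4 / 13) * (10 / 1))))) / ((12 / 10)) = 143 / 576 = 0.25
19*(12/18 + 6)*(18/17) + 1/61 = 139097/1037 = 134.13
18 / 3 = 6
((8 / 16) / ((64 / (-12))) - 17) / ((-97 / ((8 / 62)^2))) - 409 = -76250959 / 186434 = -409.00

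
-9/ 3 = -3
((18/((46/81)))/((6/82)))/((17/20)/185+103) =4.21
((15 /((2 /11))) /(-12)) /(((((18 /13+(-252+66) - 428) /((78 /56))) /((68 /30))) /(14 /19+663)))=36231403 /1540672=23.52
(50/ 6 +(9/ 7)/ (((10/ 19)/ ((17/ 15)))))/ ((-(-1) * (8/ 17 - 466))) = -198169/ 8309700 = -0.02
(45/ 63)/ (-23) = -5/ 161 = -0.03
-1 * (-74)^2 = -5476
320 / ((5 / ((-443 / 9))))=-28352 / 9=-3150.22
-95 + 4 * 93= 277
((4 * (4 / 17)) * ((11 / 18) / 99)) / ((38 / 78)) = 104 / 8721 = 0.01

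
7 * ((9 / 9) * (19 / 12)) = 133 / 12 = 11.08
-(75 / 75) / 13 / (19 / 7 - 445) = 7 / 40248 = 0.00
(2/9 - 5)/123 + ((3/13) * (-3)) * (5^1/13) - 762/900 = -10773947/9354150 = -1.15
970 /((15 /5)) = 970 /3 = 323.33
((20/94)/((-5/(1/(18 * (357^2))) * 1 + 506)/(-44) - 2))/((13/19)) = 1045/876007197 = 0.00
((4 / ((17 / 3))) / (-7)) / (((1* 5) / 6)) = -72 / 595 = -0.12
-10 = -10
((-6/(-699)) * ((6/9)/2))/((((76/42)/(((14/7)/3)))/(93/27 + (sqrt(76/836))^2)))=4900/1314819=0.00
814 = 814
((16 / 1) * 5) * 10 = 800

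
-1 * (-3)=3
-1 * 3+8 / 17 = -43 / 17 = -2.53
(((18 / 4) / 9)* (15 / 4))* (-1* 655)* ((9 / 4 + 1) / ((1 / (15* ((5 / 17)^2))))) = -5179.16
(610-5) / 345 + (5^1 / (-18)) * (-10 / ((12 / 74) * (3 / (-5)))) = -99841 / 3726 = -26.80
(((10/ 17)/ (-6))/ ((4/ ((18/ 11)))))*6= -45/ 187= -0.24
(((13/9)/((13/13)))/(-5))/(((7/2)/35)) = -26/9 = -2.89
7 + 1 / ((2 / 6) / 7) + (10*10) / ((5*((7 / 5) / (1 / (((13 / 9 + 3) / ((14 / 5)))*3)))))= 31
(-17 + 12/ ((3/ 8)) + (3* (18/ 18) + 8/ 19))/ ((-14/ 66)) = -1650/ 19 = -86.84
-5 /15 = -0.33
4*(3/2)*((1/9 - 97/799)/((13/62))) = -9176/31161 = -0.29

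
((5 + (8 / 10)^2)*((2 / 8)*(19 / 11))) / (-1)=-2679 / 1100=-2.44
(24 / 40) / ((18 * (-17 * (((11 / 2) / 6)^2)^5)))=-10319560704 / 2204681091085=-0.00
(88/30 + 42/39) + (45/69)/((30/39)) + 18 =205037/8970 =22.86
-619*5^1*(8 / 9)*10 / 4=-61900 / 9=-6877.78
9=9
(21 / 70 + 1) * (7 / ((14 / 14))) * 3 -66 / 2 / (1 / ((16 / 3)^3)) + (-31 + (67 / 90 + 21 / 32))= -7212271 / 1440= -5008.52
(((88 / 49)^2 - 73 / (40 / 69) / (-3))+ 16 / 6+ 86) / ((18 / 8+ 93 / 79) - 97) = -1.43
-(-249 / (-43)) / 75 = -83 / 1075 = -0.08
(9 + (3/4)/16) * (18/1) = 5211/32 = 162.84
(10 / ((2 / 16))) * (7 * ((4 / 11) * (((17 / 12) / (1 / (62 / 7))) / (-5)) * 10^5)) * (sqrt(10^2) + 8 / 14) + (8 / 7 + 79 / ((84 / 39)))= -71310623579 / 132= -540231996.81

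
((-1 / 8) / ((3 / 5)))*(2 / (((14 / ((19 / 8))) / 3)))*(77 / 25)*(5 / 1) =-209 / 64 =-3.27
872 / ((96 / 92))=2507 / 3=835.67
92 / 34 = 2.71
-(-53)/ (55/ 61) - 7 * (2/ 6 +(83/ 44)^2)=915919/ 29040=31.54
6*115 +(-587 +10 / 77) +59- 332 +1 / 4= -52243 / 308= -169.62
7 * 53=371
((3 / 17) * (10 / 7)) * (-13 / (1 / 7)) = -390 / 17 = -22.94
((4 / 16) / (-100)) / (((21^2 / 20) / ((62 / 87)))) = -31 / 383670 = -0.00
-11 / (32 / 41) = -451 / 32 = -14.09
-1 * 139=-139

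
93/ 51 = 31/ 17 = 1.82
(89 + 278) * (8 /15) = 2936 /15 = 195.73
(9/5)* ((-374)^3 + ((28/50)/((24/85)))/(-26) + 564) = -244825121157/2600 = -94163508.14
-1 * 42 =-42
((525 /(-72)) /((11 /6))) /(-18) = 175 /792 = 0.22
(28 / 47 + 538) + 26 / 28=355007 / 658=539.52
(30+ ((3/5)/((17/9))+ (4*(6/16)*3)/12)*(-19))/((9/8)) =3817/255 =14.97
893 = 893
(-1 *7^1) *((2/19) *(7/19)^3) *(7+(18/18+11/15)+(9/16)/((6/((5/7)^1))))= -10142167/31277040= -0.32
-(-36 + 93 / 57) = 653 / 19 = 34.37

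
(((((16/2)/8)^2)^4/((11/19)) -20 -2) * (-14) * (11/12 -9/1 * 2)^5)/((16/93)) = -17519991945596875/7299072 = -2400304031.20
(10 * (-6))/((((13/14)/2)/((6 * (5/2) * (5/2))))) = -63000/13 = -4846.15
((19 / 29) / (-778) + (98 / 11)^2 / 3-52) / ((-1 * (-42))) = -209201761 / 343980252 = -0.61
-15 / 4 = -3.75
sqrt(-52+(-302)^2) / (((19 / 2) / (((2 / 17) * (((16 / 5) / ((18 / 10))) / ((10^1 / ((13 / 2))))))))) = 832 * sqrt(633) / 4845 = 4.32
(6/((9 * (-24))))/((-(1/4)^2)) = 4/9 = 0.44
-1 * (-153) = 153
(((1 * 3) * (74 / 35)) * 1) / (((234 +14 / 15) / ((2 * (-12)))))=-3996 / 6167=-0.65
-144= -144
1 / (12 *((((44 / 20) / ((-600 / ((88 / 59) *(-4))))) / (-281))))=-2072375 / 1936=-1070.44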